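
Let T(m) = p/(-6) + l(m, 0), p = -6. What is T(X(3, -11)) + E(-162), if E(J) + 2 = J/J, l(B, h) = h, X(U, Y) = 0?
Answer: 0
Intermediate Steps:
E(J) = -1 (E(J) = -2 + J/J = -2 + 1 = -1)
T(m) = 1 (T(m) = -6/(-6) + 0 = -6*(-⅙) + 0 = 1 + 0 = 1)
T(X(3, -11)) + E(-162) = 1 - 1 = 0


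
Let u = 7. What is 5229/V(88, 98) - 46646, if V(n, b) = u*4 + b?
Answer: -93209/2 ≈ -46605.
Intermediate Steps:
V(n, b) = 28 + b (V(n, b) = 7*4 + b = 28 + b)
5229/V(88, 98) - 46646 = 5229/(28 + 98) - 46646 = 5229/126 - 46646 = 5229*(1/126) - 46646 = 83/2 - 46646 = -93209/2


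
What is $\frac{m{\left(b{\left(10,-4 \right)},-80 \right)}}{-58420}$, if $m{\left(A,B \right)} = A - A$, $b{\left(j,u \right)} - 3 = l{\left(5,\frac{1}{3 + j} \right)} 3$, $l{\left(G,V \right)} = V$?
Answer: $0$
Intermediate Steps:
$b{\left(j,u \right)} = 3 + \frac{3}{3 + j}$ ($b{\left(j,u \right)} = 3 + \frac{1}{3 + j} 3 = 3 + \frac{3}{3 + j}$)
$m{\left(A,B \right)} = 0$
$\frac{m{\left(b{\left(10,-4 \right)},-80 \right)}}{-58420} = \frac{0}{-58420} = 0 \left(- \frac{1}{58420}\right) = 0$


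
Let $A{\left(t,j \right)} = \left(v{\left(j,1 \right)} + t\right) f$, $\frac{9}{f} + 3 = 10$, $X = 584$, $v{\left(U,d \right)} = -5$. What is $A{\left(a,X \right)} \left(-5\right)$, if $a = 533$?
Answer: $- \frac{23760}{7} \approx -3394.3$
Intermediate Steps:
$f = \frac{9}{7}$ ($f = \frac{9}{-3 + 10} = \frac{9}{7} \approx 1.2857$)
$A{\left(t,j \right)} = - \frac{45}{7} + \frac{9 t}{7}$ ($A{\left(t,j \right)} = \left(-5 + t\right) \frac{9}{7} = - \frac{45}{7} + \frac{9 t}{7}$)
$A{\left(a,X \right)} \left(-5\right) = \left(- \frac{45}{7} + \frac{9}{7} \cdot 533\right) \left(-5\right) = \left(- \frac{45}{7} + \frac{4797}{7}\right) \left(-5\right) = \frac{4752}{7} \left(-5\right) = - \frac{23760}{7}$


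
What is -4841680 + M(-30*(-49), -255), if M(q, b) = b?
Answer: -4841935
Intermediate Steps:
-4841680 + M(-30*(-49), -255) = -4841680 - 255 = -4841935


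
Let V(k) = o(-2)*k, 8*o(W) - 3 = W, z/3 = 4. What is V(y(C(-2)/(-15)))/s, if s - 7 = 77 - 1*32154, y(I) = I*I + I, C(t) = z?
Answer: 1/1603500 ≈ 6.2364e-7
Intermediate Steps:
z = 12 (z = 3*4 = 12)
C(t) = 12
o(W) = 3/8 + W/8
y(I) = I + I² (y(I) = I² + I = I + I²)
s = -32070 (s = 7 + (77 - 1*32154) = 7 + (77 - 32154) = 7 - 32077 = -32070)
V(k) = k/8 (V(k) = (3/8 + (⅛)*(-2))*k = (3/8 - ¼)*k = k/8)
V(y(C(-2)/(-15)))/s = (((12/(-15))*(1 + 12/(-15)))/8)/(-32070) = (((12*(-1/15))*(1 + 12*(-1/15)))/8)*(-1/32070) = ((-4*(1 - ⅘)/5)/8)*(-1/32070) = ((-⅘*⅕)/8)*(-1/32070) = ((⅛)*(-4/25))*(-1/32070) = -1/50*(-1/32070) = 1/1603500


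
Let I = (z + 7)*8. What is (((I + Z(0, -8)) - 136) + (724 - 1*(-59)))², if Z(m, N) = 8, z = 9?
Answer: 613089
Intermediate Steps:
I = 128 (I = (9 + 7)*8 = 16*8 = 128)
(((I + Z(0, -8)) - 136) + (724 - 1*(-59)))² = (((128 + 8) - 136) + (724 - 1*(-59)))² = ((136 - 136) + (724 + 59))² = (0 + 783)² = 783² = 613089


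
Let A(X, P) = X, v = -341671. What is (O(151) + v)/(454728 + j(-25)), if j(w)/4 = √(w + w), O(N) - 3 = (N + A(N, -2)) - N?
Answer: -19412167797/25847194348 + 1707585*I*√2/51694388696 ≈ -0.75104 + 4.6715e-5*I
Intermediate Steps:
O(N) = 3 + N (O(N) = 3 + ((N + N) - N) = 3 + (2*N - N) = 3 + N)
j(w) = 4*√2*√w (j(w) = 4*√(w + w) = 4*√(2*w) = 4*(√2*√w) = 4*√2*√w)
(O(151) + v)/(454728 + j(-25)) = ((3 + 151) - 341671)/(454728 + 4*√2*√(-25)) = (154 - 341671)/(454728 + 4*√2*(5*I)) = -341517/(454728 + 20*I*√2)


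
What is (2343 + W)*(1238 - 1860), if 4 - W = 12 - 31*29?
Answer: -2011548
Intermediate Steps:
W = 891 (W = 4 - (12 - 31*29) = 4 - (12 - 899) = 4 - 1*(-887) = 4 + 887 = 891)
(2343 + W)*(1238 - 1860) = (2343 + 891)*(1238 - 1860) = 3234*(-622) = -2011548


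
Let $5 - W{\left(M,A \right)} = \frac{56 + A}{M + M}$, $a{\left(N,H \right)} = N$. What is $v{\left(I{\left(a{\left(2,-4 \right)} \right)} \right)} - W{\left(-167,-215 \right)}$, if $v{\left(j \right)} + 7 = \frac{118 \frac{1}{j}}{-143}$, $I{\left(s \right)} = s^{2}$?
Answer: $- \frac{280130}{23881} \approx -11.73$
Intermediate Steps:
$W{\left(M,A \right)} = 5 - \frac{56 + A}{2 M}$ ($W{\left(M,A \right)} = 5 - \frac{56 + A}{M + M} = 5 - \frac{56 + A}{2 M}$)
$v{\left(j \right)} = -7 - \frac{118}{143 j}$ ($v{\left(j \right)} = -7 + \frac{118 \frac{1}{j}}{-143} = -7 + \frac{118}{j} \left(- \frac{1}{143}\right) = -7 - \frac{118}{143 j}$)
$v{\left(I{\left(a{\left(2,-4 \right)} \right)} \right)} - W{\left(-167,-215 \right)} = \left(-7 - \frac{118}{143 \cdot 2^{2}}\right) - \frac{-56 - -215 + 10 \left(-167\right)}{2 \left(-167\right)} = \left(-7 - \frac{118}{143 \cdot 4}\right) - \frac{1}{2} \left(- \frac{1}{167}\right) \left(-56 + 215 - 1670\right) = \left(-7 - \frac{59}{286}\right) - \frac{1}{2} \left(- \frac{1}{167}\right) \left(-1511\right) = \left(-7 - \frac{59}{286}\right) - \frac{1511}{334} = - \frac{2061}{286} - \frac{1511}{334} = - \frac{280130}{23881}$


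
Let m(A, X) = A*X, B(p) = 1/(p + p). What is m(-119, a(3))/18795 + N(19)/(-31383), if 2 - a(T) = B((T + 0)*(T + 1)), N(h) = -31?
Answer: -2564153/224702280 ≈ -0.011411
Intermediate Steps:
B(p) = 1/(2*p)
a(T) = 2 - 1/(2*T*(1 + T)) (a(T) = 2 - 1/(2*((T + 0)*(T + 1))) = 2 - 1/(2*(T*(1 + T))) = 2 - 1/(T*(1 + T))/2 = 2 - 1/(2*T*(1 + T)))
m(-119, a(3))/18795 + N(19)/(-31383) = -119*(-1 + 4*3*(1 + 3))/(2*3*(1 + 3))/18795 - 31/(-31383) = -119*(-1 + 4*3*4)/(2*3*4)*(1/18795) - 31*(-1/31383) = -119*(-1 + 48)/(2*3*4)*(1/18795) + 31/31383 = -119*47/(2*3*4)*(1/18795) + 31/31383 = -119*47/24*(1/18795) + 31/31383 = -5593/24*1/18795 + 31/31383 = -799/64440 + 31/31383 = -2564153/224702280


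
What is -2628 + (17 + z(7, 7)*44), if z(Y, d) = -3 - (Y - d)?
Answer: -2743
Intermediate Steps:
z(Y, d) = -3 + d - Y (z(Y, d) = -3 + (d - Y) = -3 + d - Y)
-2628 + (17 + z(7, 7)*44) = -2628 + (17 + (-3 + 7 - 1*7)*44) = -2628 + (17 + (-3 + 7 - 7)*44) = -2628 + (17 - 3*44) = -2628 + (17 - 132) = -2628 - 115 = -2743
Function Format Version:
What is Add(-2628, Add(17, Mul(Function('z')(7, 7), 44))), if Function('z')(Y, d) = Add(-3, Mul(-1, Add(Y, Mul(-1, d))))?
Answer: -2743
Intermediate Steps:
Function('z')(Y, d) = Add(-3, d, Mul(-1, Y)) (Function('z')(Y, d) = Add(-3, Add(d, Mul(-1, Y))) = Add(-3, d, Mul(-1, Y)))
Add(-2628, Add(17, Mul(Function('z')(7, 7), 44))) = Add(-2628, Add(17, Mul(Add(-3, 7, Mul(-1, 7)), 44))) = Add(-2628, Add(17, Mul(Add(-3, 7, -7), 44))) = Add(-2628, Add(17, Mul(-3, 44))) = Add(-2628, Add(17, -132)) = Add(-2628, -115) = -2743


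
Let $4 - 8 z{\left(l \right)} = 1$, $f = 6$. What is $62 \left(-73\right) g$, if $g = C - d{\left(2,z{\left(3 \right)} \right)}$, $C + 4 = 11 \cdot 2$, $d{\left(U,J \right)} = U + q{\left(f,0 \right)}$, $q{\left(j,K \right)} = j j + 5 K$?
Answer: $90520$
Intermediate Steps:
$q{\left(j,K \right)} = j^{2} + 5 K$
$z{\left(l \right)} = \frac{3}{8}$ ($z{\left(l \right)} = \frac{1}{2} - \frac{1}{8} = \frac{3}{8}$)
$d{\left(U,J \right)} = 36 + U$ ($d{\left(U,J \right)} = U + \left(6^{2} + 5 \cdot 0\right) = U + \left(36 + 0\right) = U + 36 = 36 + U$)
$C = 18$ ($C = -4 + 11 \cdot 2 = -4 + 22 = 18$)
$g = -20$ ($g = 18 - \left(36 + 2\right) = 18 - 38 = -20$)
$62 \left(-73\right) g = 62 \left(-73\right) \left(-20\right) = \left(-4526\right) \left(-20\right) = 90520$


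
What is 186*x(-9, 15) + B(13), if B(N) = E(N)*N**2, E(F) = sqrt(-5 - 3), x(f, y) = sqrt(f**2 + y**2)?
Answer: 558*sqrt(34) + 338*I*sqrt(2) ≈ 3253.7 + 478.0*I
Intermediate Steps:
E(F) = 2*I*sqrt(2) (E(F) = sqrt(-8) = 2*I*sqrt(2))
B(N) = 2*I*sqrt(2)*N**2 (B(N) = (2*I*sqrt(2))*N**2 = 2*I*sqrt(2)*N**2)
186*x(-9, 15) + B(13) = 186*sqrt((-9)**2 + 15**2) + 2*I*sqrt(2)*13**2 = 186*sqrt(81 + 225) + 2*I*sqrt(2)*169 = 186*sqrt(306) + 338*I*sqrt(2) = 186*(3*sqrt(34)) + 338*I*sqrt(2) = 558*sqrt(34) + 338*I*sqrt(2)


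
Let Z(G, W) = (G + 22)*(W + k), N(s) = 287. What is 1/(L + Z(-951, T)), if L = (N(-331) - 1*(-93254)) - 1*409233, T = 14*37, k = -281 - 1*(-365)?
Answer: -1/874950 ≈ -1.1429e-6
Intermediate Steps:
k = 84 (k = -281 + 365 = 84)
T = 518
L = -315692 (L = (287 - 1*(-93254)) - 1*409233 = (287 + 93254) - 409233 = 93541 - 409233 = -315692)
Z(G, W) = (22 + G)*(84 + W) (Z(G, W) = (G + 22)*(W + 84) = (22 + G)*(84 + W))
1/(L + Z(-951, T)) = 1/(-315692 + (1848 + 22*518 + 84*(-951) - 951*518)) = 1/(-315692 + (1848 + 11396 - 79884 - 492618)) = 1/(-315692 - 559258) = 1/(-874950) = -1/874950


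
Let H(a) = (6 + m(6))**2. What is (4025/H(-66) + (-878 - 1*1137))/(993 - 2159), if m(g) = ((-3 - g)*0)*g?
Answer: 68515/41976 ≈ 1.6322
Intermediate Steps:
m(g) = 0 (m(g) = 0*g = 0)
H(a) = 36 (H(a) = (6 + 0)**2 = 6**2 = 36)
(4025/H(-66) + (-878 - 1*1137))/(993 - 2159) = (4025/36 + (-878 - 1*1137))/(993 - 2159) = (4025*(1/36) + (-878 - 1137))/(-1166) = (4025/36 - 2015)*(-1/1166) = -68515/36*(-1/1166) = 68515/41976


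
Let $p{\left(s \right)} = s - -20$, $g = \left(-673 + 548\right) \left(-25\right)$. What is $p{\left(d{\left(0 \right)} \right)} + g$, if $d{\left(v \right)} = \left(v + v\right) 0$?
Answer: $3145$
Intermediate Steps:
$d{\left(v \right)} = 0$ ($d{\left(v \right)} = 2 v 0 = 0$)
$g = 3125$ ($g = \left(-125\right) \left(-25\right) = 3125$)
$p{\left(s \right)} = 20 + s$ ($p{\left(s \right)} = s + 20 = 20 + s$)
$p{\left(d{\left(0 \right)} \right)} + g = \left(20 + 0\right) + 3125 = 20 + 3125 = 3145$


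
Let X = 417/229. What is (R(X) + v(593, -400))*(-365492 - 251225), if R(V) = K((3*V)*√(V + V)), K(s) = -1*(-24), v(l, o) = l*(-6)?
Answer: 2179477878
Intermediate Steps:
X = 417/229 (X = 417*(1/229) = 417/229 ≈ 1.8210)
v(l, o) = -6*l
K(s) = 24
R(V) = 24
(R(X) + v(593, -400))*(-365492 - 251225) = (24 - 6*593)*(-365492 - 251225) = (24 - 3558)*(-616717) = -3534*(-616717) = 2179477878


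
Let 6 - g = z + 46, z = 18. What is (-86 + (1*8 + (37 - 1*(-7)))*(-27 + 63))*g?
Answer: -103588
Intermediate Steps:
g = -58 (g = 6 - (18 + 46) = 6 - 1*64 = 6 - 64 = -58)
(-86 + (1*8 + (37 - 1*(-7)))*(-27 + 63))*g = (-86 + (1*8 + (37 - 1*(-7)))*(-27 + 63))*(-58) = (-86 + (8 + (37 + 7))*36)*(-58) = (-86 + (8 + 44)*36)*(-58) = (-86 + 52*36)*(-58) = (-86 + 1872)*(-58) = 1786*(-58) = -103588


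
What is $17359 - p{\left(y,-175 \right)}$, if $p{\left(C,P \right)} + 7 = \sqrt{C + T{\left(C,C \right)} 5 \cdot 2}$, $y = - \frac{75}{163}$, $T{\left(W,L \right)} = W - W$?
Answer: $17366 - \frac{5 i \sqrt{489}}{163} \approx 17366.0 - 0.67832 i$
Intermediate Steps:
$T{\left(W,L \right)} = 0$
$y = - \frac{75}{163}$ ($y = \left(-75\right) \frac{1}{163} = - \frac{75}{163} \approx -0.46012$)
$p{\left(C,P \right)} = -7 + \sqrt{C}$ ($p{\left(C,P \right)} = -7 + \sqrt{C + 0 \cdot 5 \cdot 2} = -7 + \sqrt{C + 0 \cdot 2} = -7 + \sqrt{C + 0} = -7 + \sqrt{C}$)
$17359 - p{\left(y,-175 \right)} = 17359 - \left(-7 + \sqrt{- \frac{75}{163}}\right) = 17359 - \left(-7 + \frac{5 i \sqrt{489}}{163}\right) = 17359 + \left(7 - \frac{5 i \sqrt{489}}{163}\right) = 17366 - \frac{5 i \sqrt{489}}{163}$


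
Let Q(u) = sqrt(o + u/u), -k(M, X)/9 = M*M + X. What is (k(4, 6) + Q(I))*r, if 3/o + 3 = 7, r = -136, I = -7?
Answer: 26928 - 68*sqrt(7) ≈ 26748.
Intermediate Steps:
k(M, X) = -9*X - 9*M**2 (k(M, X) = -9*(M*M + X) = -9*(M**2 + X) = -9*(X + M**2) = -9*X - 9*M**2)
o = 3/4 (o = 3/(-3 + 7) = 3/4 ≈ 0.75000)
Q(u) = sqrt(7)/2 (Q(u) = sqrt(3/4 + u/u) = sqrt(3/4 + 1) = sqrt(7/4) = sqrt(7)/2)
(k(4, 6) + Q(I))*r = ((-9*6 - 9*4**2) + sqrt(7)/2)*(-136) = ((-54 - 9*16) + sqrt(7)/2)*(-136) = ((-54 - 144) + sqrt(7)/2)*(-136) = (-198 + sqrt(7)/2)*(-136) = 26928 - 68*sqrt(7)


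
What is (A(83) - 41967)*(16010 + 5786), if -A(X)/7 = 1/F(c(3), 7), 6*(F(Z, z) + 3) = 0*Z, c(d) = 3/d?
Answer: -2743985624/3 ≈ -9.1466e+8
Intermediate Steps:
F(Z, z) = -3 (F(Z, z) = -3 + (0*Z)/6 = -3 + (⅙)*0 = -3 + 0 = -3)
A(X) = 7/3 (A(X) = -7/(-3) = -7*(-⅓) = 7/3)
(A(83) - 41967)*(16010 + 5786) = (7/3 - 41967)*(16010 + 5786) = -125894/3*21796 = -2743985624/3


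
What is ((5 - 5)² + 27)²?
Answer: 729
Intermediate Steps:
((5 - 5)² + 27)² = (0² + 27)² = (0 + 27)² = 27² = 729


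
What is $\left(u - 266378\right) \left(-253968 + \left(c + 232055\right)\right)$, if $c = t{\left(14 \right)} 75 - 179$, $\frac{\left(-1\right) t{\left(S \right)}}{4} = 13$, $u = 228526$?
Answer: $983849184$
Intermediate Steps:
$t{\left(S \right)} = -52$ ($t{\left(S \right)} = \left(-4\right) 13 = -52$)
$c = -4079$ ($c = \left(-52\right) 75 - 179 = -3900 - 179 = -4079$)
$\left(u - 266378\right) \left(-253968 + \left(c + 232055\right)\right) = \left(228526 - 266378\right) \left(-253968 + \left(-4079 + 232055\right)\right) = - 37852 \left(-253968 + 227976\right) = \left(-37852\right) \left(-25992\right) = 983849184$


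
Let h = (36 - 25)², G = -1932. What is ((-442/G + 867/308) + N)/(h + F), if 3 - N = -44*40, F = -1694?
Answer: -37531961/33429396 ≈ -1.1227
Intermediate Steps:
N = 1763 (N = 3 - (-44)*40 = 3 - 1*(-1760) = 3 + 1760 = 1763)
h = 121 (h = 11² = 121)
((-442/G + 867/308) + N)/(h + F) = ((-442/(-1932) + 867/308) + 1763)/(121 - 1694) = ((-442*(-1/1932) + 867*(1/308)) + 1763)/(-1573) = ((221/966 + 867/308) + 1763)*(-1/1573) = (64685/21252 + 1763)*(-1/1573) = (37531961/21252)*(-1/1573) = -37531961/33429396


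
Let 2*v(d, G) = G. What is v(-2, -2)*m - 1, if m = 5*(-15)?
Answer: 74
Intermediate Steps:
v(d, G) = G/2
m = -75
v(-2, -2)*m - 1 = ((½)*(-2))*(-75) - 1 = -1*(-75) - 1 = 75 - 1 = 74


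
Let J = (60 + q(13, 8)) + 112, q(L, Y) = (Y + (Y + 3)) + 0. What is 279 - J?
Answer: 88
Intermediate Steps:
q(L, Y) = 3 + 2*Y (q(L, Y) = (Y + (3 + Y)) + 0 = (3 + 2*Y) + 0 = 3 + 2*Y)
J = 191 (J = (60 + (3 + 2*8)) + 112 = (60 + (3 + 16)) + 112 = (60 + 19) + 112 = 79 + 112 = 191)
279 - J = 279 - 1*191 = 279 - 191 = 88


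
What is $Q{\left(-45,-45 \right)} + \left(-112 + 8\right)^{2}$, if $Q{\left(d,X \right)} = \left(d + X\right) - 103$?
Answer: $10623$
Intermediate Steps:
$Q{\left(d,X \right)} = -103 + X + d$ ($Q{\left(d,X \right)} = \left(X + d\right) - 103 = -103 + X + d$)
$Q{\left(-45,-45 \right)} + \left(-112 + 8\right)^{2} = \left(-103 - 45 - 45\right) + \left(-112 + 8\right)^{2} = -193 + \left(-104\right)^{2} = -193 + 10816 = 10623$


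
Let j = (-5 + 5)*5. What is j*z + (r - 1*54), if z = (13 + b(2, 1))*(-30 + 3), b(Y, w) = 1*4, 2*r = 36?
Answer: -36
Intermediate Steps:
r = 18 (r = (1/2)*36 = 18)
b(Y, w) = 4
j = 0 (j = 0*5 = 0)
z = -459 (z = (13 + 4)*(-30 + 3) = 17*(-27) = -459)
j*z + (r - 1*54) = 0*(-459) + (18 - 1*54) = 0 + (18 - 54) = 0 - 36 = -36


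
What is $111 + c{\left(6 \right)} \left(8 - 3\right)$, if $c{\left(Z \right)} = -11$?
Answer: $56$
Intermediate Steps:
$111 + c{\left(6 \right)} \left(8 - 3\right) = 111 - 11 \left(8 - 3\right) = 111 - 55 = 56$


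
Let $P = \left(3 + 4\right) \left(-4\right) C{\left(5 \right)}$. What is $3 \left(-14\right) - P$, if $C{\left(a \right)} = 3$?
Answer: $42$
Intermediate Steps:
$P = -84$ ($P = \left(3 + 4\right) \left(-4\right) 3 = 7 \left(-4\right) 3 = \left(-28\right) 3 = -84$)
$3 \left(-14\right) - P = 3 \left(-14\right) - -84 = -42 + 84 = 42$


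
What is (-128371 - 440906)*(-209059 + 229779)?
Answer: -11795419440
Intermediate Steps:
(-128371 - 440906)*(-209059 + 229779) = -569277*20720 = -11795419440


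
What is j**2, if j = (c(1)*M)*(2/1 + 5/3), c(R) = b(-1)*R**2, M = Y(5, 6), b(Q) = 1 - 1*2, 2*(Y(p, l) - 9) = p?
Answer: 64009/36 ≈ 1778.0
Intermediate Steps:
Y(p, l) = 9 + p/2
b(Q) = -1 (b(Q) = 1 - 2 = -1)
M = 23/2 (M = 9 + (1/2)*5 = 9 + 5/2 = 23/2 ≈ 11.500)
c(R) = -R**2
j = -253/6 (j = (-1*1**2*(23/2))*(2/1 + 5/3) = (-1*1*(23/2))*(2*1 + 5*(1/3)) = (-1*23/2)*(2 + 5/3) = -23/2*11/3 = -253/6 ≈ -42.167)
j**2 = (-253/6)**2 = 64009/36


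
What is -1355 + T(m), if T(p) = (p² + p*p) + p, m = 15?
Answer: -890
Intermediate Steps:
T(p) = p + 2*p² (T(p) = (p² + p²) + p = 2*p² + p = p + 2*p²)
-1355 + T(m) = -1355 + 15*(1 + 2*15) = -1355 + 15*(1 + 30) = -1355 + 15*31 = -1355 + 465 = -890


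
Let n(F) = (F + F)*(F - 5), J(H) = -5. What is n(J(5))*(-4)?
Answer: -400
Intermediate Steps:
n(F) = 2*F*(-5 + F) (n(F) = (2*F)*(-5 + F) = 2*F*(-5 + F))
n(J(5))*(-4) = (2*(-5)*(-5 - 5))*(-4) = (2*(-5)*(-10))*(-4) = 100*(-4) = -400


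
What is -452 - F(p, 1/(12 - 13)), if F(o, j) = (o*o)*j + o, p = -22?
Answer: 54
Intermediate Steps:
F(o, j) = o + j*o² (F(o, j) = o²*j + o = j*o² + o = o + j*o²)
-452 - F(p, 1/(12 - 13)) = -452 - (-22)*(1 - 22/(12 - 13)) = -452 - (-22)*(1 - 22/(-1)) = -452 - (-22)*(1 - 1*(-22)) = -452 - (-22)*(1 + 22) = -452 - (-22)*23 = -452 - 1*(-506) = -452 + 506 = 54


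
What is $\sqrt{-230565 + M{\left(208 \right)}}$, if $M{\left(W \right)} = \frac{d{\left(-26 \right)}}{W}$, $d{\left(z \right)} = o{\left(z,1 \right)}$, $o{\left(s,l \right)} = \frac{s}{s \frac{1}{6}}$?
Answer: $\frac{i \sqrt{623447682}}{52} \approx 480.17 i$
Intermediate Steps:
$o{\left(s,l \right)} = 6$ ($o{\left(s,l \right)} = \frac{s}{s \frac{1}{6}} = \frac{s}{\frac{1}{6} s} = s \frac{6}{s} = 6$)
$d{\left(z \right)} = 6$
$M{\left(W \right)} = \frac{6}{W}$
$\sqrt{-230565 + M{\left(208 \right)}} = \sqrt{-230565 + \frac{6}{208}} = \sqrt{-230565 + 6 \cdot \frac{1}{208}} = \sqrt{-230565 + \frac{3}{104}} = \sqrt{- \frac{23978757}{104}} = \frac{i \sqrt{623447682}}{52}$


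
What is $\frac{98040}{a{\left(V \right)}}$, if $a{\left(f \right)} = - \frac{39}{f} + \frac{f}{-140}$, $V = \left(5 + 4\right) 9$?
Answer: $- \frac{370591200}{4007} \approx -92486.0$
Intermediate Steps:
$V = 81$ ($V = 9 \cdot 9 = 81$)
$a{\left(f \right)} = - \frac{39}{f} - \frac{f}{140}$ ($a{\left(f \right)} = - \frac{39}{f} + f \left(- \frac{1}{140}\right) = - \frac{39}{f} - \frac{f}{140}$)
$\frac{98040}{a{\left(V \right)}} = \frac{98040}{- \frac{39}{81} - \frac{81}{140}} = \frac{98040}{\left(-39\right) \frac{1}{81} - \frac{81}{140}} = \frac{98040}{- \frac{13}{27} - \frac{81}{140}} = \frac{98040}{- \frac{4007}{3780}} = 98040 \left(- \frac{3780}{4007}\right) = - \frac{370591200}{4007}$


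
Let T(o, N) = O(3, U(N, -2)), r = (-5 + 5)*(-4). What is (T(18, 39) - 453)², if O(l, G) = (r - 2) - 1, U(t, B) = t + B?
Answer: 207936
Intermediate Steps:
U(t, B) = B + t
r = 0 (r = 0*(-4) = 0)
O(l, G) = -3 (O(l, G) = (0 - 2) - 1 = -2 - 1 = -3)
T(o, N) = -3
(T(18, 39) - 453)² = (-3 - 453)² = (-456)² = 207936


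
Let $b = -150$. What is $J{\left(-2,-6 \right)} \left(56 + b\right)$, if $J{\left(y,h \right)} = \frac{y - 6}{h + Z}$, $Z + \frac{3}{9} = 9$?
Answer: $282$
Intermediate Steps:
$Z = \frac{26}{3}$ ($Z = - \frac{1}{3} + 9 = \frac{26}{3} \approx 8.6667$)
$J{\left(y,h \right)} = \frac{-6 + y}{\frac{26}{3} + h}$ ($J{\left(y,h \right)} = \frac{y - 6}{h + \frac{26}{3}} = \frac{-6 + y}{\frac{26}{3} + h}$)
$J{\left(-2,-6 \right)} \left(56 + b\right) = \frac{3 \left(-6 - 2\right)}{26 + 3 \left(-6\right)} \left(56 - 150\right) = 3 \frac{1}{26 - 18} \left(-8\right) \left(-94\right) = 3 \cdot \frac{1}{8} \left(-8\right) \left(-94\right) = \left(-3\right) \left(-94\right) = 282$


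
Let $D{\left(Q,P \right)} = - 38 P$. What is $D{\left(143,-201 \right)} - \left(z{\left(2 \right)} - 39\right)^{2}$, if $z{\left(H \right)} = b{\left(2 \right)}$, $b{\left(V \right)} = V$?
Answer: $6269$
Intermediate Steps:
$z{\left(H \right)} = 2$
$D{\left(143,-201 \right)} - \left(z{\left(2 \right)} - 39\right)^{2} = \left(-38\right) \left(-201\right) - \left(2 - 39\right)^{2} = 7638 - \left(-37\right)^{2} = 7638 - 1369 = 6269$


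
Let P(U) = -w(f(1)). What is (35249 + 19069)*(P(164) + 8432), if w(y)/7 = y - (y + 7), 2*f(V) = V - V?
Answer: 460670958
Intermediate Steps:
f(V) = 0 (f(V) = (V - V)/2 = (1/2)*0 = 0)
w(y) = -49 (w(y) = 7*(y - (y + 7)) = 7*(y - (7 + y)) = 7*(y + (-7 - y)) = 7*(-7) = -49)
P(U) = 49 (P(U) = -1*(-49) = 49)
(35249 + 19069)*(P(164) + 8432) = (35249 + 19069)*(49 + 8432) = 54318*8481 = 460670958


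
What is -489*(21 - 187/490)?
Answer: -4940367/490 ≈ -10082.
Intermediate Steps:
-489*(21 - 187/490) = -489*10103/490 = -4940367/490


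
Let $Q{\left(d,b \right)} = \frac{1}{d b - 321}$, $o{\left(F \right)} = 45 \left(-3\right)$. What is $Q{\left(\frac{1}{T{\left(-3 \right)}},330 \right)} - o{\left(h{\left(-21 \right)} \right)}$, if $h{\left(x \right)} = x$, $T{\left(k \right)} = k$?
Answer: $\frac{58184}{431} \approx 135.0$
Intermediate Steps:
$o{\left(F \right)} = -135$
$Q{\left(d,b \right)} = \frac{1}{-321 + b d}$ ($Q{\left(d,b \right)} = \frac{1}{b d - 321} = \frac{1}{-321 + b d}$)
$Q{\left(\frac{1}{T{\left(-3 \right)}},330 \right)} - o{\left(h{\left(-21 \right)} \right)} = \frac{1}{-321 + \frac{330}{-3}} - -135 = \frac{1}{-321 + 330 \left(- \frac{1}{3}\right)} + 135 = \frac{1}{-321 - 110} + 135 = \frac{1}{-431} + 135 = - \frac{1}{431} + 135 = \frac{58184}{431}$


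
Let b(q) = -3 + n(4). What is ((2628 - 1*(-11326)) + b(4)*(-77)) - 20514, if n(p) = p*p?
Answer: -7561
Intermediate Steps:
n(p) = p²
b(q) = 13 (b(q) = -3 + 4² = -3 + 16 = 13)
((2628 - 1*(-11326)) + b(4)*(-77)) - 20514 = ((2628 - 1*(-11326)) + 13*(-77)) - 20514 = ((2628 + 11326) - 1001) - 20514 = (13954 - 1001) - 20514 = 12953 - 20514 = -7561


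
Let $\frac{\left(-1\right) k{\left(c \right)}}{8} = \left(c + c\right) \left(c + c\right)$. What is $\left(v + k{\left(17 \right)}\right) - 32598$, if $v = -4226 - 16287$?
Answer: $-62359$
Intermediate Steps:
$v = -20513$
$k{\left(c \right)} = - 32 c^{2}$ ($k{\left(c \right)} = - 8 \left(c + c\right) \left(c + c\right) = - 8 \cdot 2 c 2 c = - 8 \cdot 4 c^{2} = - 32 c^{2}$)
$\left(v + k{\left(17 \right)}\right) - 32598 = \left(-20513 - 32 \cdot 17^{2}\right) - 32598 = \left(-20513 - 9248\right) - 32598 = -29761 - 32598 = -62359$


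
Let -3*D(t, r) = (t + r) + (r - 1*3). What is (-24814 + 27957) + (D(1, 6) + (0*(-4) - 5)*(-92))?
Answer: 10799/3 ≈ 3599.7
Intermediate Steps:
D(t, r) = 1 - 2*r/3 - t/3 (D(t, r) = -((t + r) + (r - 1*3))/3 = -((r + t) + (r - 3))/3 = -((r + t) + (-3 + r))/3 = -(-3 + t + 2*r)/3 = 1 - 2*r/3 - t/3)
(-24814 + 27957) + (D(1, 6) + (0*(-4) - 5)*(-92)) = (-24814 + 27957) + ((1 - ⅔*6 - ⅓*1) + (0*(-4) - 5)*(-92)) = 3143 + ((1 - 4 - ⅓) + (0 - 5)*(-92)) = 3143 + (-10/3 - 5*(-92)) = 3143 + (-10/3 + 460) = 3143 + 1370/3 = 10799/3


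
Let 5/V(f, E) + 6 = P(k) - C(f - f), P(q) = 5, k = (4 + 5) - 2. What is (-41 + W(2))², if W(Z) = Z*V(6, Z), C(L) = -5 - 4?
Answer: 25281/16 ≈ 1580.1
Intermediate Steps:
C(L) = -9
k = 7 (k = 9 - 2 = 7)
V(f, E) = 5/8 (V(f, E) = 5/(-6 + (5 - 1*(-9))) = 5/(-6 + (5 + 9)) = 5/(-6 + 14) = 5/8)
W(Z) = 5*Z/8 (W(Z) = Z*(5/8) = 5*Z/8)
(-41 + W(2))² = (-41 + (5/8)*2)² = (-41 + 5/4)² = (-159/4)² = 25281/16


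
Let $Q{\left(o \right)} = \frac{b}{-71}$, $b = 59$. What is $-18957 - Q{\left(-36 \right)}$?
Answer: $- \frac{1345888}{71} \approx -18956.0$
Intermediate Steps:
$Q{\left(o \right)} = - \frac{59}{71}$ ($Q{\left(o \right)} = \frac{59}{-71} = 59 \left(- \frac{1}{71}\right) = - \frac{59}{71}$)
$-18957 - Q{\left(-36 \right)} = -18957 - - \frac{59}{71} = -18957 + \frac{59}{71} = - \frac{1345888}{71}$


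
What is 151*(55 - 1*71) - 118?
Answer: -2534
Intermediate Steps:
151*(55 - 1*71) - 118 = 151*(55 - 71) - 118 = 151*(-16) - 118 = -2416 - 118 = -2534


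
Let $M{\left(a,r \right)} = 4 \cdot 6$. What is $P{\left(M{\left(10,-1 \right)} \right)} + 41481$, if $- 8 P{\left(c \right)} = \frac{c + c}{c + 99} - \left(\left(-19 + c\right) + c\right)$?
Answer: $\frac{13606941}{328} \approx 41485.0$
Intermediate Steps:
$M{\left(a,r \right)} = 24$
$P{\left(c \right)} = - \frac{19}{8} + \frac{c}{4} - \frac{c}{4 \left(99 + c\right)}$ ($P{\left(c \right)} = - \frac{\frac{c + c}{c + 99} - \left(\left(-19 + c\right) + c\right)}{8} = - \frac{\frac{2 c}{99 + c} - \left(-19 + 2 c\right)}{8} = - \frac{19 - 2 c + \frac{2 c}{99 + c}}{8} = - \frac{19}{8} + \frac{c}{4} - \frac{c}{4 \left(99 + c\right)}$)
$P{\left(M{\left(10,-1 \right)} \right)} + 41481 = \frac{-1881 + 2 \cdot 24^{2} + 177 \cdot 24}{8 \left(99 + 24\right)} + 41481 = \frac{-1881 + 2 \cdot 576 + 4248}{8 \cdot 123} + 41481 = \frac{1}{8} \cdot \frac{1}{123} \left(-1881 + 1152 + 4248\right) + 41481 = \frac{1}{8} \cdot \frac{1}{123} \cdot 3519 + 41481 = \frac{1173}{328} + 41481 = \frac{13606941}{328}$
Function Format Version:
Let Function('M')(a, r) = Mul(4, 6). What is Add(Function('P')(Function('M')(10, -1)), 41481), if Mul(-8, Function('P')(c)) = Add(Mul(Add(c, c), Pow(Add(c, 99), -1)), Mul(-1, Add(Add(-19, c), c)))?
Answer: Rational(13606941, 328) ≈ 41485.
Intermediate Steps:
Function('M')(a, r) = 24
Function('P')(c) = Add(Rational(-19, 8), Mul(Rational(1, 4), c), Mul(Rational(-1, 4), c, Pow(Add(99, c), -1))) (Function('P')(c) = Mul(Rational(-1, 8), Add(Mul(Add(c, c), Pow(Add(c, 99), -1)), Mul(-1, Add(Add(-19, c), c)))) = Mul(Rational(-1, 8), Add(Mul(Mul(2, c), Pow(Add(99, c), -1)), Mul(-1, Add(-19, Mul(2, c))))) = Mul(Rational(-1, 8), Add(Mul(2, c, Pow(Add(99, c), -1)), Add(19, Mul(-2, c)))) = Mul(Rational(-1, 8), Add(19, Mul(-2, c), Mul(2, c, Pow(Add(99, c), -1)))) = Add(Rational(-19, 8), Mul(Rational(1, 4), c), Mul(Rational(-1, 4), c, Pow(Add(99, c), -1))))
Add(Function('P')(Function('M')(10, -1)), 41481) = Add(Mul(Rational(1, 8), Pow(Add(99, 24), -1), Add(-1881, Mul(2, Pow(24, 2)), Mul(177, 24))), 41481) = Add(Mul(Rational(1, 8), Pow(123, -1), Add(-1881, Mul(2, 576), 4248)), 41481) = Add(Mul(Rational(1, 8), Rational(1, 123), Add(-1881, 1152, 4248)), 41481) = Add(Mul(Rational(1, 8), Rational(1, 123), 3519), 41481) = Add(Rational(1173, 328), 41481) = Rational(13606941, 328)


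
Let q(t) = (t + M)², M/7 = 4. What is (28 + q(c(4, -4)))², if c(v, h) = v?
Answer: 1106704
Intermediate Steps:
M = 28 (M = 7*4 = 28)
q(t) = (28 + t)² (q(t) = (t + 28)² = (28 + t)²)
(28 + q(c(4, -4)))² = (28 + (28 + 4)²)² = (28 + 32²)² = (28 + 1024)² = 1052² = 1106704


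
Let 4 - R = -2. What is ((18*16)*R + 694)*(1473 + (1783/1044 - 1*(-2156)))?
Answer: 4590245849/522 ≈ 8.7936e+6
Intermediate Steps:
R = 6 (R = 4 - 1*(-2) = 4 + 2 = 6)
((18*16)*R + 694)*(1473 + (1783/1044 - 1*(-2156))) = ((18*16)*6 + 694)*(1473 + (1783/1044 - 1*(-2156))) = (288*6 + 694)*(1473 + (1783*(1/1044) + 2156)) = (1728 + 694)*(1473 + (1783/1044 + 2156)) = 2422*(1473 + 2252647/1044) = 2422*(3790459/1044) = 4590245849/522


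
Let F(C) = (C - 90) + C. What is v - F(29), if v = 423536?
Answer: 423568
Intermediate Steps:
F(C) = -90 + 2*C (F(C) = (-90 + C) + C = -90 + 2*C)
v - F(29) = 423536 - (-90 + 2*29) = 423536 - (-90 + 58) = 423536 - 1*(-32) = 423536 + 32 = 423568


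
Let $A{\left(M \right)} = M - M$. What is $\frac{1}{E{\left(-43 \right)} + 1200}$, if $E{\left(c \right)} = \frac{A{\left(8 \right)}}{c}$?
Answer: $\frac{1}{1200} \approx 0.00083333$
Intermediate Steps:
$A{\left(M \right)} = 0$
$E{\left(c \right)} = 0$ ($E{\left(c \right)} = \frac{0}{c} = 0$)
$\frac{1}{E{\left(-43 \right)} + 1200} = \frac{1}{0 + 1200} = \frac{1}{1200}$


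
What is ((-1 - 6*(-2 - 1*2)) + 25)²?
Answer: 2304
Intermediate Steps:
((-1 - 6*(-2 - 1*2)) + 25)² = ((-1 - 6*(-2 - 2)) + 25)² = ((-1 - 6*(-4)) + 25)² = ((-1 + 24) + 25)² = (23 + 25)² = 48² = 2304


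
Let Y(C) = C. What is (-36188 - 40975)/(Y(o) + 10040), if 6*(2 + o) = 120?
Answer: -77163/10058 ≈ -7.6718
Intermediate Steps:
o = 18 (o = -2 + (1/6)*120 = -2 + 20 = 18)
(-36188 - 40975)/(Y(o) + 10040) = (-36188 - 40975)/(18 + 10040) = -77163/10058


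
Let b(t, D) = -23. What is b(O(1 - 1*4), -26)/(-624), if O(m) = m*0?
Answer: 23/624 ≈ 0.036859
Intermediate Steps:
O(m) = 0
b(O(1 - 1*4), -26)/(-624) = -23/(-624) = -23*(-1/624) = 23/624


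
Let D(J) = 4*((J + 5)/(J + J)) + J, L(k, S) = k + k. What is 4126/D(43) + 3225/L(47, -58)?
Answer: 22949917/182830 ≈ 125.53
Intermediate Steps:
L(k, S) = 2*k
D(J) = J + 2*(5 + J)/J (D(J) = 4*((5 + J)/((2*J))) + J = 4*((5 + J)*(1/(2*J))) + J = 4*((5 + J)/(2*J)) + J = 2*(5 + J)/J + J = J + 2*(5 + J)/J)
4126/D(43) + 3225/L(47, -58) = 4126/(2 + 43 + 10/43) + 3225/((2*47)) = 4126/(2 + 43 + 10*(1/43)) + 3225/94 = 4126/(2 + 43 + 10/43) + 3225*(1/94) = 4126/(1945/43) + 3225/94 = 4126*(43/1945) + 3225/94 = 177418/1945 + 3225/94 = 22949917/182830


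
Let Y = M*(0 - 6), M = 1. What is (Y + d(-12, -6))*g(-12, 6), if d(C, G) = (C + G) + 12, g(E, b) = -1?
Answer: 12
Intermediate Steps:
Y = -6 (Y = 1*(0 - 6) = 1*(-6) = -6)
d(C, G) = 12 + C + G
(Y + d(-12, -6))*g(-12, 6) = (-6 + (12 - 12 - 6))*(-1) = (-6 - 6)*(-1) = -12*(-1) = 12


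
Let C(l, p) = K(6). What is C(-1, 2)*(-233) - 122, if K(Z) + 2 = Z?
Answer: -1054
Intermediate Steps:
K(Z) = -2 + Z
C(l, p) = 4 (C(l, p) = -2 + 6 = 4)
C(-1, 2)*(-233) - 122 = 4*(-233) - 122 = -932 - 122 = -1054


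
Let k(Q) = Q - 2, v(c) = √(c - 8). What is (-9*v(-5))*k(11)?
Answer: -81*I*√13 ≈ -292.05*I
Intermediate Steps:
v(c) = √(-8 + c)
k(Q) = -2 + Q
(-9*v(-5))*k(11) = (-9*√(-8 - 5))*(-2 + 11) = -9*I*√13*9 = -81*I*√13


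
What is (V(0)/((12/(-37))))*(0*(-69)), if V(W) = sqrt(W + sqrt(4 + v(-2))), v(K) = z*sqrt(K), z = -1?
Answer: 0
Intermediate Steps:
v(K) = -sqrt(K)
V(W) = sqrt(W + sqrt(4 - I*sqrt(2))) (V(W) = sqrt(W + sqrt(4 - sqrt(-2))) = sqrt(W + sqrt(4 - I*sqrt(2))))
(V(0)/((12/(-37))))*(0*(-69)) = (sqrt(0 + sqrt(4 - I*sqrt(2)))/((12/(-37))))*(0*(-69)) = (sqrt(sqrt(4 - I*sqrt(2)))/((12*(-1/37))))*0 = ((4 - I*sqrt(2))**(1/4)/(-12/37))*0 = ((4 - I*sqrt(2))**(1/4)*(-37/12))*0 = -37*(4 - I*sqrt(2))**(1/4)/12*0 = 0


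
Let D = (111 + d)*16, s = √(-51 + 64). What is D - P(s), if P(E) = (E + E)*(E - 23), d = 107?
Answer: 3462 + 46*√13 ≈ 3627.9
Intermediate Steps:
s = √13 ≈ 3.6056
P(E) = 2*E*(-23 + E) (P(E) = (2*E)*(-23 + E) = 2*E*(-23 + E))
D = 3488 (D = (111 + 107)*16 = 218*16 = 3488)
D - P(s) = 3488 - 2*√13*(-23 + √13)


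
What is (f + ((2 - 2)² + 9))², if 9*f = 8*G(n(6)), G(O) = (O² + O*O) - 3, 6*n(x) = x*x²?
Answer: 48038761/9 ≈ 5.3376e+6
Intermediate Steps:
n(x) = x³/6 (n(x) = (x*x²)/6 = x³/6)
G(O) = -3 + 2*O² (G(O) = (O² + O²) - 3 = 2*O² - 3 = -3 + 2*O²)
f = 6904/3 (f = (8*(-3 + 2*((⅙)*6³)²))/9 = (8*(-3 + 2*((⅙)*216)²))/9 = (8*(-3 + 2*36²))/9 = (8*(-3 + 2*1296))/9 = (8*(-3 + 2592))/9 = (8*2589)/9 = (⅑)*20712 = 6904/3 ≈ 2301.3)
(f + ((2 - 2)² + 9))² = (6904/3 + ((2 - 2)² + 9))² = (6904/3 + (0² + 9))² = (6904/3 + (0 + 9))² = (6904/3 + 9)² = (6931/3)² = 48038761/9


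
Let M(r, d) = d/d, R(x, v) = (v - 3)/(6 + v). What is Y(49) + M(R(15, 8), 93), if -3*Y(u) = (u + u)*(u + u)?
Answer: -9601/3 ≈ -3200.3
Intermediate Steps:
R(x, v) = (-3 + v)/(6 + v)
Y(u) = -4*u²/3 (Y(u) = -(u + u)*(u + u)/3 = -2*u*2*u/3 = -4*u²/3)
M(r, d) = 1
Y(49) + M(R(15, 8), 93) = -4/3*49² + 1 = -4/3*2401 + 1 = -9604/3 + 1 = -9601/3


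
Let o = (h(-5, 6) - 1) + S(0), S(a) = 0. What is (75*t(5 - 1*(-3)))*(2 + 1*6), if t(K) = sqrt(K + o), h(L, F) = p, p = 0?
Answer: 600*sqrt(7) ≈ 1587.5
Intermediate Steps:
h(L, F) = 0
o = -1 (o = (0 - 1) + 0 = -1 + 0 = -1)
t(K) = sqrt(-1 + K) (t(K) = sqrt(K - 1) = sqrt(-1 + K))
(75*t(5 - 1*(-3)))*(2 + 1*6) = (75*sqrt(-1 + (5 - 1*(-3))))*(2 + 1*6) = (75*sqrt(-1 + (5 + 3)))*(2 + 6) = (75*sqrt(-1 + 8))*8 = (75*sqrt(7))*8 = 600*sqrt(7)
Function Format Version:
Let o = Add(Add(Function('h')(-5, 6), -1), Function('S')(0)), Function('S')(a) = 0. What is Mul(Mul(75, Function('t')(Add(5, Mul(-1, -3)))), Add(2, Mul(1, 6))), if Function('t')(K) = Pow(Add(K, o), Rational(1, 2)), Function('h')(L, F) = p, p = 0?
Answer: Mul(600, Pow(7, Rational(1, 2))) ≈ 1587.5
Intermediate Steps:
Function('h')(L, F) = 0
o = -1 (o = Add(Add(0, -1), 0) = Add(-1, 0) = -1)
Function('t')(K) = Pow(Add(-1, K), Rational(1, 2)) (Function('t')(K) = Pow(Add(K, -1), Rational(1, 2)) = Pow(Add(-1, K), Rational(1, 2)))
Mul(Mul(75, Function('t')(Add(5, Mul(-1, -3)))), Add(2, Mul(1, 6))) = Mul(Mul(75, Pow(Add(-1, Add(5, Mul(-1, -3))), Rational(1, 2))), Add(2, Mul(1, 6))) = Mul(Mul(75, Pow(Add(-1, Add(5, 3)), Rational(1, 2))), Add(2, 6)) = Mul(Mul(75, Pow(Add(-1, 8), Rational(1, 2))), 8) = Mul(Mul(75, Pow(7, Rational(1, 2))), 8) = Mul(600, Pow(7, Rational(1, 2)))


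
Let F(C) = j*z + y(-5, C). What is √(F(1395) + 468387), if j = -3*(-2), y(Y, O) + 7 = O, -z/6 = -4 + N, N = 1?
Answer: √469883 ≈ 685.48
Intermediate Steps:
z = 18 (z = -6*(-4 + 1) = -6*(-3) = 18)
y(Y, O) = -7 + O
j = 6
F(C) = 101 + C (F(C) = 6*18 + (-7 + C) = 108 + (-7 + C) = 101 + C)
√(F(1395) + 468387) = √((101 + 1395) + 468387) = √(1496 + 468387) = √469883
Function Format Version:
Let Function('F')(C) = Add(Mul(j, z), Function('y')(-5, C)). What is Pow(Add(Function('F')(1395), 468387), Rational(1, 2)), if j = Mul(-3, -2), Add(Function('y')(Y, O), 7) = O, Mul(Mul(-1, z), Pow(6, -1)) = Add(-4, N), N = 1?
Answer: Pow(469883, Rational(1, 2)) ≈ 685.48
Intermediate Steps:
z = 18 (z = Mul(-6, Add(-4, 1)) = Mul(-6, -3) = 18)
Function('y')(Y, O) = Add(-7, O)
j = 6
Function('F')(C) = Add(101, C) (Function('F')(C) = Add(Mul(6, 18), Add(-7, C)) = Add(108, Add(-7, C)) = Add(101, C))
Pow(Add(Function('F')(1395), 468387), Rational(1, 2)) = Pow(Add(Add(101, 1395), 468387), Rational(1, 2)) = Pow(Add(1496, 468387), Rational(1, 2)) = Pow(469883, Rational(1, 2))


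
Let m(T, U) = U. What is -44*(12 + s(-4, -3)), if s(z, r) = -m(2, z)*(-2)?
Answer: -176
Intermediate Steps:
s(z, r) = 2*z (s(z, r) = -z*(-2) = 2*z)
-44*(12 + s(-4, -3)) = -44*(12 + 2*(-4)) = -44*(12 - 8) = -44*4 = -176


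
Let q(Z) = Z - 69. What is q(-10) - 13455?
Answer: -13534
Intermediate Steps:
q(Z) = -69 + Z
q(-10) - 13455 = (-69 - 10) - 13455 = -79 - 13455 = -13534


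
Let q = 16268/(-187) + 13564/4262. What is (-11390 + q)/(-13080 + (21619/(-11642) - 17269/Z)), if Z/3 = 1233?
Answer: 196899546681367632/224574964489164443 ≈ 0.87677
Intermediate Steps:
Z = 3699 (Z = 3*1233 = 3699)
q = -33398874/398497 (q = 16268*(-1/187) + 13564*(1/4262) = -16268/187 + 6782/2131 = -33398874/398497 ≈ -83.812)
(-11390 + q)/(-13080 + (21619/(-11642) - 17269/Z)) = (-11390 - 33398874/398497)/(-13080 + (21619/(-11642) - 17269/3699)) = -4572279704/(398497*(-13080 + (21619*(-1/11642) - 17269*1/3699))) = -4572279704/(398497*(-13080 + (-21619/11642 - 17269/3699))) = -4572279704/(398497*(-13080 - 281014379/43063758)) = -4572279704/(398497*(-563554969019/43063758)) = -4572279704/398497*(-43063758/563554969019) = 196899546681367632/224574964489164443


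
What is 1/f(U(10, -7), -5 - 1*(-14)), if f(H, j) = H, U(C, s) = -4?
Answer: -1/4 ≈ -0.25000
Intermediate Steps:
1/f(U(10, -7), -5 - 1*(-14)) = 1/(-4) = -1/4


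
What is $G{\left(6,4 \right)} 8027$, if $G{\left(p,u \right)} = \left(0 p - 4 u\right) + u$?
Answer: $-96324$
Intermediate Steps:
$G{\left(p,u \right)} = - 3 u$ ($G{\left(p,u \right)} = \left(0 - 4 u\right) + u = - 4 u + u = - 3 u$)
$G{\left(6,4 \right)} 8027 = \left(-3\right) 4 \cdot 8027 = \left(-12\right) 8027 = -96324$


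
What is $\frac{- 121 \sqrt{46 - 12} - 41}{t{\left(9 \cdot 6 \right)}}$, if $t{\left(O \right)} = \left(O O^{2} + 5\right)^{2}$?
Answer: $- \frac{41}{24796485961} - \frac{121 \sqrt{34}}{24796485961} \approx -3.0107 \cdot 10^{-8}$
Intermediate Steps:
$t{\left(O \right)} = \left(5 + O^{3}\right)^{2}$ ($t{\left(O \right)} = \left(O^{3} + 5\right)^{2} = \left(5 + O^{3}\right)^{2}$)
$\frac{- 121 \sqrt{46 - 12} - 41}{t{\left(9 \cdot 6 \right)}} = \frac{- 121 \sqrt{46 - 12} - 41}{\left(5 + \left(9 \cdot 6\right)^{3}\right)^{2}} = \frac{- 121 \sqrt{34} - 41}{\left(5 + 54^{3}\right)^{2}} = \frac{-41 - 121 \sqrt{34}}{\left(5 + 157464\right)^{2}} = \frac{-41 - 121 \sqrt{34}}{157469^{2}} = \frac{-41 - 121 \sqrt{34}}{24796485961} = \left(-41 - 121 \sqrt{34}\right) \frac{1}{24796485961} = - \frac{41}{24796485961} - \frac{121 \sqrt{34}}{24796485961}$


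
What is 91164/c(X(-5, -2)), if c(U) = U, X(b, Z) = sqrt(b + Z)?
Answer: -91164*I*sqrt(7)/7 ≈ -34457.0*I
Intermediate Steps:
X(b, Z) = sqrt(Z + b)
91164/c(X(-5, -2)) = 91164/(sqrt(-2 - 5)) = 91164/(sqrt(-7)) = 91164/((I*sqrt(7))) = 91164*(-I*sqrt(7)/7) = -91164*I*sqrt(7)/7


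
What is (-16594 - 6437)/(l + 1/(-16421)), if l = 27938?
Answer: -42021339/50974433 ≈ -0.82436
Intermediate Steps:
(-16594 - 6437)/(l + 1/(-16421)) = (-16594 - 6437)/(27938 + 1/(-16421)) = -23031/(27938 - 1/16421) = -23031/458769897/16421 = -23031*16421/458769897 = -42021339/50974433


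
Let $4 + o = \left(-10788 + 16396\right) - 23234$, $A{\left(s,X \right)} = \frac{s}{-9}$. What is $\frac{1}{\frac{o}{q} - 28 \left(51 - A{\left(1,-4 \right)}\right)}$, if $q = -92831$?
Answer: $- \frac{835479}{1195504610} \approx -0.00069885$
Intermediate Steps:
$A{\left(s,X \right)} = - \frac{s}{9}$ ($A{\left(s,X \right)} = s \left(- \frac{1}{9}\right) = - \frac{s}{9}$)
$o = -17630$ ($o = -4 + \left(\left(-10788 + 16396\right) - 23234\right) = -4 + \left(5608 - 23234\right) = -4 - 17626 = -17630$)
$\frac{1}{\frac{o}{q} - 28 \left(51 - A{\left(1,-4 \right)}\right)} = \frac{1}{- \frac{17630}{-92831} - 28 \left(51 - \left(- \frac{1}{9}\right) 1\right)} = \frac{1}{\left(-17630\right) \left(- \frac{1}{92831}\right) - 28 \left(51 - - \frac{1}{9}\right)} = \frac{1}{\frac{17630}{92831} - 28 \left(51 + \frac{1}{9}\right)} = \frac{1}{\frac{17630}{92831} - \frac{12880}{9}} = \frac{1}{- \frac{1195504610}{835479}} = - \frac{835479}{1195504610}$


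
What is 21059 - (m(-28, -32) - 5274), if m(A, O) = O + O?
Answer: 26397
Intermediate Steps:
m(A, O) = 2*O
21059 - (m(-28, -32) - 5274) = 21059 - (2*(-32) - 5274) = 21059 - (-64 - 5274) = 21059 - 1*(-5338) = 21059 + 5338 = 26397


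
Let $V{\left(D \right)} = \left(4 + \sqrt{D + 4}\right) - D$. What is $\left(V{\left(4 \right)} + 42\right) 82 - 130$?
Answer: $3314 + 164 \sqrt{2} \approx 3545.9$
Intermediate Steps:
$V{\left(D \right)} = 4 + \sqrt{4 + D} - D$ ($V{\left(D \right)} = \left(4 + \sqrt{4 + D}\right) - D = 4 + \sqrt{4 + D} - D$)
$\left(V{\left(4 \right)} + 42\right) 82 - 130 = \left(\left(4 + \sqrt{4 + 4} - 4\right) + 42\right) 82 - 130 = \left(\left(4 + \sqrt{8} - 4\right) + 42\right) 82 - 130 = \left(\left(4 + 2 \sqrt{2} - 4\right) + 42\right) 82 - 130 = \left(2 \sqrt{2} + 42\right) 82 - 130 = \left(42 + 2 \sqrt{2}\right) 82 - 130 = \left(3444 + 164 \sqrt{2}\right) - 130 = 3314 + 164 \sqrt{2}$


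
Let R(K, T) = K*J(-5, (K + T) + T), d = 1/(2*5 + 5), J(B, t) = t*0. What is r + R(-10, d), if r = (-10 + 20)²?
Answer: 100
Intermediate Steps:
r = 100 (r = 10² = 100)
J(B, t) = 0
d = 1/15 (d = 1/(10 + 5) = 1/15 ≈ 0.066667)
R(K, T) = 0 (R(K, T) = K*0 = 0)
r + R(-10, d) = 100 + 0 = 100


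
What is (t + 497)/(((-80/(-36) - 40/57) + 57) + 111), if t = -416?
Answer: 13851/28988 ≈ 0.47782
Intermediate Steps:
(t + 497)/(((-80/(-36) - 40/57) + 57) + 111) = (-416 + 497)/(((-80/(-36) - 40/57) + 57) + 111) = 81/(((-80*(-1/36) - 40*1/57) + 57) + 111) = 81/(((20/9 - 40/57) + 57) + 111) = 81/((260/171 + 57) + 111) = 81/(10007/171 + 111) = 81/(28988/171) = 81*(171/28988) = 13851/28988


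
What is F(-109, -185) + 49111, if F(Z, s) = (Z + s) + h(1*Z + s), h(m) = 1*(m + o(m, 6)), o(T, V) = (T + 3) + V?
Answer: 48238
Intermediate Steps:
o(T, V) = 3 + T + V (o(T, V) = (3 + T) + V = 3 + T + V)
h(m) = 9 + 2*m (h(m) = 1*(m + (3 + m + 6)) = 1*(m + (9 + m)) = 1*(9 + 2*m) = 9 + 2*m)
F(Z, s) = 9 + 3*Z + 3*s (F(Z, s) = (Z + s) + (9 + 2*(1*Z + s)) = (Z + s) + (9 + 2*(Z + s)) = (Z + s) + (9 + (2*Z + 2*s)) = (Z + s) + (9 + 2*Z + 2*s) = 9 + 3*Z + 3*s)
F(-109, -185) + 49111 = (9 + 3*(-109) + 3*(-185)) + 49111 = (9 - 327 - 555) + 49111 = -873 + 49111 = 48238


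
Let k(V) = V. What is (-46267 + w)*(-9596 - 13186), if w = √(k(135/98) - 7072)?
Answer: 1054054794 - 11391*I*√1385842/7 ≈ 1.0541e+9 - 1.9157e+6*I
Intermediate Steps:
w = I*√1385842/14 (w = √(135/98 - 7072) = √(-692921/98) = I*√1385842/14 ≈ 84.087*I)
(-46267 + w)*(-9596 - 13186) = (-46267 + I*√1385842/14)*(-9596 - 13186) = (-46267 + I*√1385842/14)*(-22782) = 1054054794 - 11391*I*√1385842/7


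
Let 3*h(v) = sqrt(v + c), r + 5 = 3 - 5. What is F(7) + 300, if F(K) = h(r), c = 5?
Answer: 300 + I*sqrt(2)/3 ≈ 300.0 + 0.4714*I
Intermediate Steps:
r = -7 (r = -5 + (3 - 5) = -5 - 2 = -7)
h(v) = sqrt(5 + v)/3 (h(v) = sqrt(v + 5)/3 = sqrt(5 + v)/3)
F(K) = I*sqrt(2)/3 (F(K) = sqrt(5 - 7)/3 = sqrt(-2)/3 = (I*sqrt(2))/3 = I*sqrt(2)/3)
F(7) + 300 = I*sqrt(2)/3 + 300 = 300 + I*sqrt(2)/3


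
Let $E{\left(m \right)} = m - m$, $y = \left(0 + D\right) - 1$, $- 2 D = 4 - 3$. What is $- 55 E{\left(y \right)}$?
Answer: $0$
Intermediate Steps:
$D = - \frac{1}{2}$ ($D = - \frac{4 - 3}{2} = \left(- \frac{1}{2}\right) 1 = - \frac{1}{2} \approx -0.5$)
$y = - \frac{3}{2}$ ($y = \left(0 - \frac{1}{2}\right) - 1 = - \frac{1}{2} - 1 = - \frac{3}{2} \approx -1.5$)
$E{\left(m \right)} = 0$
$- 55 E{\left(y \right)} = \left(-55\right) 0 = 0$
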